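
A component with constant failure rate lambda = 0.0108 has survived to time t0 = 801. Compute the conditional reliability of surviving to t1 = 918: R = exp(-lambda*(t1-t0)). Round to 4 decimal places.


lambda = 0.0108
t0 = 801, t1 = 918
t1 - t0 = 117
lambda * (t1-t0) = 0.0108 * 117 = 1.2636
R = exp(-1.2636)
R = 0.2826

0.2826


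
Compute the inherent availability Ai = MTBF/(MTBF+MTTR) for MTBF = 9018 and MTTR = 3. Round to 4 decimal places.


MTBF = 9018
MTTR = 3
MTBF + MTTR = 9021
Ai = 9018 / 9021
Ai = 0.9997

0.9997


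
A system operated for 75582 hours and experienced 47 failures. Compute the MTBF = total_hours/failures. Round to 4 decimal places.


total_hours = 75582
failures = 47
MTBF = 75582 / 47
MTBF = 1608.1277

1608.1277


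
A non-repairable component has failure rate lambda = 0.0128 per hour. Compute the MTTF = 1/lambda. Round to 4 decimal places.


lambda = 0.0128
MTTF = 1 / 0.0128
MTTF = 78.125

78.125


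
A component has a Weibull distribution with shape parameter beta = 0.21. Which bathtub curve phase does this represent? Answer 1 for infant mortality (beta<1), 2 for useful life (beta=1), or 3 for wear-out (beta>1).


beta = 0.21
Compare beta to 1:
beta < 1 => infant mortality (phase 1)
beta = 1 => useful life (phase 2)
beta > 1 => wear-out (phase 3)
Since beta = 0.21, this is infant mortality (decreasing failure rate)
Phase = 1

1


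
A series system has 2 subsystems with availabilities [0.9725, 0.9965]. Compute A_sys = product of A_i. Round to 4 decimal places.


Subsystems: [0.9725, 0.9965]
After subsystem 1 (A=0.9725): product = 0.9725
After subsystem 2 (A=0.9965): product = 0.9691
A_sys = 0.9691

0.9691


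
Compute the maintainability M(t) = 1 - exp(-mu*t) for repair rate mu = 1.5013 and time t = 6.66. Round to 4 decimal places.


mu = 1.5013, t = 6.66
mu * t = 1.5013 * 6.66 = 9.9987
exp(-9.9987) = 0.0
M(t) = 1 - 0.0
M(t) = 1.0

1.0


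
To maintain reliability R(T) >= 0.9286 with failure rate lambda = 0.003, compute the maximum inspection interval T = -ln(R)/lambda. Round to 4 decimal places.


R_target = 0.9286
lambda = 0.003
-ln(0.9286) = 0.0741
T = 0.0741 / 0.003
T = 24.6924

24.6924


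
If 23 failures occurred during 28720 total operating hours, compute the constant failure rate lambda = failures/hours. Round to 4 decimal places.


failures = 23
total_hours = 28720
lambda = 23 / 28720
lambda = 0.0008

0.0008


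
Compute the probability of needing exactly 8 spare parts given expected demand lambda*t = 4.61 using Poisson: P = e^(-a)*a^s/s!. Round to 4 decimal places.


a = 4.61, s = 8
e^(-a) = e^(-4.61) = 0.01
a^s = 4.61^8 = 203989.3073
s! = 40320
P = 0.01 * 203989.3073 / 40320
P = 0.0503

0.0503


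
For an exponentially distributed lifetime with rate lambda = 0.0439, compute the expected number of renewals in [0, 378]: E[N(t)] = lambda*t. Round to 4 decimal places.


lambda = 0.0439
t = 378
E[N(t)] = lambda * t
E[N(t)] = 0.0439 * 378
E[N(t)] = 16.5942

16.5942


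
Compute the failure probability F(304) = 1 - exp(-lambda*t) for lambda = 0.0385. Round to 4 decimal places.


lambda = 0.0385, t = 304
lambda * t = 11.704
exp(-11.704) = 0.0
F(t) = 1 - 0.0
F(t) = 1.0

1.0


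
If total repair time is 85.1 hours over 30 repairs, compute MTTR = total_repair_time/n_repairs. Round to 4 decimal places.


total_repair_time = 85.1
n_repairs = 30
MTTR = 85.1 / 30
MTTR = 2.8367

2.8367


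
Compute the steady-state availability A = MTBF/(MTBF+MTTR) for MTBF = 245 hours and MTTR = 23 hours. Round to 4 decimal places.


MTBF = 245
MTTR = 23
MTBF + MTTR = 268
A = 245 / 268
A = 0.9142

0.9142


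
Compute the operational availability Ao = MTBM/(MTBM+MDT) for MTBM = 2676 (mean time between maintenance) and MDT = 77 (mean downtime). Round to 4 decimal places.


MTBM = 2676
MDT = 77
MTBM + MDT = 2753
Ao = 2676 / 2753
Ao = 0.972

0.972


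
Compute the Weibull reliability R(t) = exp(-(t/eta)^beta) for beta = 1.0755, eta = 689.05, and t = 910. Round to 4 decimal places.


beta = 1.0755, eta = 689.05, t = 910
t/eta = 910 / 689.05 = 1.3207
(t/eta)^beta = 1.3207^1.0755 = 1.3487
R(t) = exp(-1.3487)
R(t) = 0.2596

0.2596


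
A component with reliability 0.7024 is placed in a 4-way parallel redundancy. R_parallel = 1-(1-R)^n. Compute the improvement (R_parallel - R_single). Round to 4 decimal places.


R_single = 0.7024, n = 4
1 - R_single = 0.2976
(1 - R_single)^n = 0.2976^4 = 0.0078
R_parallel = 1 - 0.0078 = 0.9922
Improvement = 0.9922 - 0.7024
Improvement = 0.2898

0.2898


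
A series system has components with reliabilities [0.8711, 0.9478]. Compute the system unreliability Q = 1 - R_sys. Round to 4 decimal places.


Components: [0.8711, 0.9478]
After component 1: product = 0.8711
After component 2: product = 0.8256
R_sys = 0.8256
Q = 1 - 0.8256 = 0.1744

0.1744


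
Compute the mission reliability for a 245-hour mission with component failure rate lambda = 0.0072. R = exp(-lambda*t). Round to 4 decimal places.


lambda = 0.0072
mission_time = 245
lambda * t = 0.0072 * 245 = 1.764
R = exp(-1.764)
R = 0.1714

0.1714


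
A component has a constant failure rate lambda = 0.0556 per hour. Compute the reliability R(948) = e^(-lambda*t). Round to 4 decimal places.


lambda = 0.0556
t = 948
lambda * t = 52.7088
R(t) = e^(-52.7088)
R(t) = 0.0

0.0


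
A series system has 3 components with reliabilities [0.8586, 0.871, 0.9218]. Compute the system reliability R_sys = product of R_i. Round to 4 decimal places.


Components: [0.8586, 0.871, 0.9218]
After component 1 (R=0.8586): product = 0.8586
After component 2 (R=0.871): product = 0.7478
After component 3 (R=0.9218): product = 0.6894
R_sys = 0.6894

0.6894


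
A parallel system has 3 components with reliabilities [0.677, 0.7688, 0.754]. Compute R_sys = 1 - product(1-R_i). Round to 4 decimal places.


Components: [0.677, 0.7688, 0.754]
(1 - 0.677) = 0.323, running product = 0.323
(1 - 0.7688) = 0.2312, running product = 0.0747
(1 - 0.754) = 0.246, running product = 0.0184
Product of (1-R_i) = 0.0184
R_sys = 1 - 0.0184 = 0.9816

0.9816


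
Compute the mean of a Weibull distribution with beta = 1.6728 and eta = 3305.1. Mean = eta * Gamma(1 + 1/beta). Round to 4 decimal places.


beta = 1.6728, eta = 3305.1
1/beta = 0.5978
1 + 1/beta = 1.5978
Gamma(1.5978) = 0.8933
Mean = 3305.1 * 0.8933
Mean = 2952.3449

2952.3449


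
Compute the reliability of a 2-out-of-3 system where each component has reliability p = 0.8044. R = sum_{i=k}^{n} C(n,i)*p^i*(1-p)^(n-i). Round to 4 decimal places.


k = 2, n = 3, p = 0.8044
i=2: C(3,2)=3 * 0.8044^2 * 0.1956^1 = 0.3797
i=3: C(3,3)=1 * 0.8044^3 * 0.1956^0 = 0.5205
R = sum of terms = 0.9002

0.9002


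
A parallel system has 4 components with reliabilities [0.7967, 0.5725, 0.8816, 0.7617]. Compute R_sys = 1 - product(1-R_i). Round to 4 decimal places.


Components: [0.7967, 0.5725, 0.8816, 0.7617]
(1 - 0.7967) = 0.2033, running product = 0.2033
(1 - 0.5725) = 0.4275, running product = 0.0869
(1 - 0.8816) = 0.1184, running product = 0.0103
(1 - 0.7617) = 0.2383, running product = 0.0025
Product of (1-R_i) = 0.0025
R_sys = 1 - 0.0025 = 0.9975

0.9975


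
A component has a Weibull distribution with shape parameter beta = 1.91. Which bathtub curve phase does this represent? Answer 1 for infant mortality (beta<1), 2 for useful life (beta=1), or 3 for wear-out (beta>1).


beta = 1.91
Compare beta to 1:
beta < 1 => infant mortality (phase 1)
beta = 1 => useful life (phase 2)
beta > 1 => wear-out (phase 3)
Since beta = 1.91, this is wear-out (increasing failure rate)
Phase = 3

3


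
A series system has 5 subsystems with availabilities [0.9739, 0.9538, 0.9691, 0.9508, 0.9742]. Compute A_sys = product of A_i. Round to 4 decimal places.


Subsystems: [0.9739, 0.9538, 0.9691, 0.9508, 0.9742]
After subsystem 1 (A=0.9739): product = 0.9739
After subsystem 2 (A=0.9538): product = 0.9289
After subsystem 3 (A=0.9691): product = 0.9002
After subsystem 4 (A=0.9508): product = 0.8559
After subsystem 5 (A=0.9742): product = 0.8338
A_sys = 0.8338

0.8338


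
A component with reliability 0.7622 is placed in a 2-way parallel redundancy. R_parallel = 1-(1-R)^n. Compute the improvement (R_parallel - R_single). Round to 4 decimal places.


R_single = 0.7622, n = 2
1 - R_single = 0.2378
(1 - R_single)^n = 0.2378^2 = 0.0565
R_parallel = 1 - 0.0565 = 0.9435
Improvement = 0.9435 - 0.7622
Improvement = 0.1813

0.1813


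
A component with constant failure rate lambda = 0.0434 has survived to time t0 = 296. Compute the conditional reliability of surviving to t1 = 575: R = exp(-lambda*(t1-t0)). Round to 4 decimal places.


lambda = 0.0434
t0 = 296, t1 = 575
t1 - t0 = 279
lambda * (t1-t0) = 0.0434 * 279 = 12.1086
R = exp(-12.1086)
R = 0.0

0.0


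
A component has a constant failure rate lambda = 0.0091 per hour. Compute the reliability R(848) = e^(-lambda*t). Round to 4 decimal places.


lambda = 0.0091
t = 848
lambda * t = 7.7168
R(t) = e^(-7.7168)
R(t) = 0.0004

0.0004


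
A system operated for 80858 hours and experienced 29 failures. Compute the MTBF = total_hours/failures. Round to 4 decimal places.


total_hours = 80858
failures = 29
MTBF = 80858 / 29
MTBF = 2788.2069

2788.2069


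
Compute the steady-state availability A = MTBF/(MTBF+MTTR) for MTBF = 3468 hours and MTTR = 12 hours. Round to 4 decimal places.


MTBF = 3468
MTTR = 12
MTBF + MTTR = 3480
A = 3468 / 3480
A = 0.9966

0.9966


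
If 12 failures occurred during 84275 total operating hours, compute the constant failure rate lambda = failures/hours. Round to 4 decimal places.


failures = 12
total_hours = 84275
lambda = 12 / 84275
lambda = 0.0001

0.0001


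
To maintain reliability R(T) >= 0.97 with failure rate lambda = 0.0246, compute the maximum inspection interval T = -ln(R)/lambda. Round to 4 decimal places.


R_target = 0.97
lambda = 0.0246
-ln(0.97) = 0.0305
T = 0.0305 / 0.0246
T = 1.2382

1.2382


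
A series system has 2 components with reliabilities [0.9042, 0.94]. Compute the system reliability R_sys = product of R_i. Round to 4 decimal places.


Components: [0.9042, 0.94]
After component 1 (R=0.9042): product = 0.9042
After component 2 (R=0.94): product = 0.8499
R_sys = 0.8499

0.8499


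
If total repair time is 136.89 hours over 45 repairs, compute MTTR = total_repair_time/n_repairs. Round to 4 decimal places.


total_repair_time = 136.89
n_repairs = 45
MTTR = 136.89 / 45
MTTR = 3.042

3.042


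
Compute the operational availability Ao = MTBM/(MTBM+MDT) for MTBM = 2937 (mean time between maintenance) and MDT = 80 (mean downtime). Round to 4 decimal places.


MTBM = 2937
MDT = 80
MTBM + MDT = 3017
Ao = 2937 / 3017
Ao = 0.9735

0.9735


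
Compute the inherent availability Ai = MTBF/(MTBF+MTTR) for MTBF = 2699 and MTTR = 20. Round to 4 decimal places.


MTBF = 2699
MTTR = 20
MTBF + MTTR = 2719
Ai = 2699 / 2719
Ai = 0.9926

0.9926


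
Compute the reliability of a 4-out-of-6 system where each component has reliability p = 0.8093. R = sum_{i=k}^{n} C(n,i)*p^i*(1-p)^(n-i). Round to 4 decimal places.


k = 4, n = 6, p = 0.8093
i=4: C(6,4)=15 * 0.8093^4 * 0.1907^2 = 0.234
i=5: C(6,5)=6 * 0.8093^5 * 0.1907^1 = 0.3972
i=6: C(6,6)=1 * 0.8093^6 * 0.1907^0 = 0.281
R = sum of terms = 0.9122

0.9122


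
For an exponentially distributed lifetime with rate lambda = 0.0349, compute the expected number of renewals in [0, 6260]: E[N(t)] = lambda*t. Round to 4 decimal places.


lambda = 0.0349
t = 6260
E[N(t)] = lambda * t
E[N(t)] = 0.0349 * 6260
E[N(t)] = 218.474

218.474


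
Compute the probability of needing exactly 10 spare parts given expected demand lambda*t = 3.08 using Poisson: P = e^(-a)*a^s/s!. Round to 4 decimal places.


a = 3.08, s = 10
e^(-a) = e^(-3.08) = 0.046
a^s = 3.08^10 = 76825.813
s! = 3628800
P = 0.046 * 76825.813 / 3628800
P = 0.001

0.001


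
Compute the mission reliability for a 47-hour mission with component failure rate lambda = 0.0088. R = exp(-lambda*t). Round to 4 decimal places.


lambda = 0.0088
mission_time = 47
lambda * t = 0.0088 * 47 = 0.4136
R = exp(-0.4136)
R = 0.6613

0.6613


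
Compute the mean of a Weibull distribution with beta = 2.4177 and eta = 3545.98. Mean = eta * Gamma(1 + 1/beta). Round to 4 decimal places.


beta = 2.4177, eta = 3545.98
1/beta = 0.4136
1 + 1/beta = 1.4136
Gamma(1.4136) = 0.8866
Mean = 3545.98 * 0.8866
Mean = 3143.8887

3143.8887


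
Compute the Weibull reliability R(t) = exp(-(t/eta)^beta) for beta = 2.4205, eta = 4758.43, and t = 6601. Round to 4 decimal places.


beta = 2.4205, eta = 4758.43, t = 6601
t/eta = 6601 / 4758.43 = 1.3872
(t/eta)^beta = 1.3872^2.4205 = 2.2083
R(t) = exp(-2.2083)
R(t) = 0.1099

0.1099


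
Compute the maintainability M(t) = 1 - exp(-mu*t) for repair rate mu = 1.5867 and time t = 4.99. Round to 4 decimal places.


mu = 1.5867, t = 4.99
mu * t = 1.5867 * 4.99 = 7.9176
exp(-7.9176) = 0.0004
M(t) = 1 - 0.0004
M(t) = 0.9996

0.9996


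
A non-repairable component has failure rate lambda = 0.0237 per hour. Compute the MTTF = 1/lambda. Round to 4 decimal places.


lambda = 0.0237
MTTF = 1 / 0.0237
MTTF = 42.1941

42.1941


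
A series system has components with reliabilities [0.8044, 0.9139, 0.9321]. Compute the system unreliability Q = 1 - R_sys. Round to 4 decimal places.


Components: [0.8044, 0.9139, 0.9321]
After component 1: product = 0.8044
After component 2: product = 0.7351
After component 3: product = 0.6852
R_sys = 0.6852
Q = 1 - 0.6852 = 0.3148

0.3148


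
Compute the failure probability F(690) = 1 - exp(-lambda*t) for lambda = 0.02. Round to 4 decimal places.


lambda = 0.02, t = 690
lambda * t = 13.8
exp(-13.8) = 0.0
F(t) = 1 - 0.0
F(t) = 1.0

1.0


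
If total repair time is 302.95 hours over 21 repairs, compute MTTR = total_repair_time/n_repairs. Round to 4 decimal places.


total_repair_time = 302.95
n_repairs = 21
MTTR = 302.95 / 21
MTTR = 14.4262

14.4262


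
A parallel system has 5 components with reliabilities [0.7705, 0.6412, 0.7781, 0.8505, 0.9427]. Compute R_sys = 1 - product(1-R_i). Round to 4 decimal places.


Components: [0.7705, 0.6412, 0.7781, 0.8505, 0.9427]
(1 - 0.7705) = 0.2295, running product = 0.2295
(1 - 0.6412) = 0.3588, running product = 0.0823
(1 - 0.7781) = 0.2219, running product = 0.0183
(1 - 0.8505) = 0.1495, running product = 0.0027
(1 - 0.9427) = 0.0573, running product = 0.0002
Product of (1-R_i) = 0.0002
R_sys = 1 - 0.0002 = 0.9998

0.9998


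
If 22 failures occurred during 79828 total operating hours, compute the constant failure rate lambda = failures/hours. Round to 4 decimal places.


failures = 22
total_hours = 79828
lambda = 22 / 79828
lambda = 0.0003

0.0003


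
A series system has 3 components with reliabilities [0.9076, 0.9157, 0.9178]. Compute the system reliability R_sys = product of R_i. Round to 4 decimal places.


Components: [0.9076, 0.9157, 0.9178]
After component 1 (R=0.9076): product = 0.9076
After component 2 (R=0.9157): product = 0.8311
After component 3 (R=0.9178): product = 0.7628
R_sys = 0.7628

0.7628


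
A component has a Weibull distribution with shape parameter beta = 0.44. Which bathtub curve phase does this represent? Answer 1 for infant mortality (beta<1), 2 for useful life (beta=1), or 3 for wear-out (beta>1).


beta = 0.44
Compare beta to 1:
beta < 1 => infant mortality (phase 1)
beta = 1 => useful life (phase 2)
beta > 1 => wear-out (phase 3)
Since beta = 0.44, this is infant mortality (decreasing failure rate)
Phase = 1

1


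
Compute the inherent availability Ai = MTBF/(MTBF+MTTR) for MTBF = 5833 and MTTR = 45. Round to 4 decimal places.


MTBF = 5833
MTTR = 45
MTBF + MTTR = 5878
Ai = 5833 / 5878
Ai = 0.9923

0.9923


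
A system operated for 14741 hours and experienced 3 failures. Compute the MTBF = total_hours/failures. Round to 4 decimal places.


total_hours = 14741
failures = 3
MTBF = 14741 / 3
MTBF = 4913.6667

4913.6667


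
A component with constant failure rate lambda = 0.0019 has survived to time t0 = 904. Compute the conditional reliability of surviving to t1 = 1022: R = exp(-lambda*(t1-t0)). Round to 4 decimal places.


lambda = 0.0019
t0 = 904, t1 = 1022
t1 - t0 = 118
lambda * (t1-t0) = 0.0019 * 118 = 0.2242
R = exp(-0.2242)
R = 0.7992

0.7992


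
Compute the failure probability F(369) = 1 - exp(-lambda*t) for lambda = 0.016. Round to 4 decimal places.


lambda = 0.016, t = 369
lambda * t = 5.904
exp(-5.904) = 0.0027
F(t) = 1 - 0.0027
F(t) = 0.9973

0.9973


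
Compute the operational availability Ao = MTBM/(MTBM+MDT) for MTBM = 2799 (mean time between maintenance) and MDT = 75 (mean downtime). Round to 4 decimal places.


MTBM = 2799
MDT = 75
MTBM + MDT = 2874
Ao = 2799 / 2874
Ao = 0.9739

0.9739


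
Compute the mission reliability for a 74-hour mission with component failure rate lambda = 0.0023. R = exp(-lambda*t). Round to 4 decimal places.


lambda = 0.0023
mission_time = 74
lambda * t = 0.0023 * 74 = 0.1702
R = exp(-0.1702)
R = 0.8435

0.8435


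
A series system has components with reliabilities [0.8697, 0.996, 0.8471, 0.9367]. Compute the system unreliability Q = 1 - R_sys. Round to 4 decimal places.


Components: [0.8697, 0.996, 0.8471, 0.9367]
After component 1: product = 0.8697
After component 2: product = 0.8662
After component 3: product = 0.7338
After component 4: product = 0.6873
R_sys = 0.6873
Q = 1 - 0.6873 = 0.3127

0.3127


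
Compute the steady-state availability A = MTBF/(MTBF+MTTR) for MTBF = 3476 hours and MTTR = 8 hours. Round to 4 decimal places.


MTBF = 3476
MTTR = 8
MTBF + MTTR = 3484
A = 3476 / 3484
A = 0.9977

0.9977


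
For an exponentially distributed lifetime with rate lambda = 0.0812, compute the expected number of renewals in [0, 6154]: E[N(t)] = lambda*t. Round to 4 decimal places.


lambda = 0.0812
t = 6154
E[N(t)] = lambda * t
E[N(t)] = 0.0812 * 6154
E[N(t)] = 499.7048

499.7048


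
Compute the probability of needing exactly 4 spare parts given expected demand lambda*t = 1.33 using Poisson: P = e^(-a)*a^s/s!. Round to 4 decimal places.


a = 1.33, s = 4
e^(-a) = e^(-1.33) = 0.2645
a^s = 1.33^4 = 3.129
s! = 24
P = 0.2645 * 3.129 / 24
P = 0.0345

0.0345


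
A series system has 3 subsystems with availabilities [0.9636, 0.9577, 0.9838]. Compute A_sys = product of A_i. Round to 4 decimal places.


Subsystems: [0.9636, 0.9577, 0.9838]
After subsystem 1 (A=0.9636): product = 0.9636
After subsystem 2 (A=0.9577): product = 0.9228
After subsystem 3 (A=0.9838): product = 0.9079
A_sys = 0.9079

0.9079


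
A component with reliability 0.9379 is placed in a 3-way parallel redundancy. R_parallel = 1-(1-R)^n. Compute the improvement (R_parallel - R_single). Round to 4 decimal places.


R_single = 0.9379, n = 3
1 - R_single = 0.0621
(1 - R_single)^n = 0.0621^3 = 0.0002
R_parallel = 1 - 0.0002 = 0.9998
Improvement = 0.9998 - 0.9379
Improvement = 0.0619

0.0619


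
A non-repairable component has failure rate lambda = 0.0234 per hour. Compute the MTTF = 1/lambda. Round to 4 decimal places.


lambda = 0.0234
MTTF = 1 / 0.0234
MTTF = 42.735

42.735


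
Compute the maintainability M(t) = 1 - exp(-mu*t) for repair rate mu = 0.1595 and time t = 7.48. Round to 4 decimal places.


mu = 0.1595, t = 7.48
mu * t = 0.1595 * 7.48 = 1.1931
exp(-1.1931) = 0.3033
M(t) = 1 - 0.3033
M(t) = 0.6967

0.6967


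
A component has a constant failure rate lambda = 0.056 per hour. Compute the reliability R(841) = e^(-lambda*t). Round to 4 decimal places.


lambda = 0.056
t = 841
lambda * t = 47.096
R(t) = e^(-47.096)
R(t) = 0.0

0.0


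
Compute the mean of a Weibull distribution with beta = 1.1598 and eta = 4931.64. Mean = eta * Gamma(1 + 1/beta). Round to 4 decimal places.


beta = 1.1598, eta = 4931.64
1/beta = 0.8622
1 + 1/beta = 1.8622
Gamma(1.8622) = 0.9494
Mean = 4931.64 * 0.9494
Mean = 4681.9985

4681.9985


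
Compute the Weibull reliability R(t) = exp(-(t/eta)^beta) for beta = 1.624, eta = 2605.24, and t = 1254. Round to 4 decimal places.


beta = 1.624, eta = 2605.24, t = 1254
t/eta = 1254 / 2605.24 = 0.4813
(t/eta)^beta = 0.4813^1.624 = 0.305
R(t) = exp(-0.305)
R(t) = 0.7371

0.7371


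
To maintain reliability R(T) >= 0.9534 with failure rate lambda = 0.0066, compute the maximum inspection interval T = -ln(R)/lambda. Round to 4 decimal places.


R_target = 0.9534
lambda = 0.0066
-ln(0.9534) = 0.0477
T = 0.0477 / 0.0066
T = 7.2304

7.2304


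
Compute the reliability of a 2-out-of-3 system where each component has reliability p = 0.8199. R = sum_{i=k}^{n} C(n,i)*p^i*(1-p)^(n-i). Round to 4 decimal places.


k = 2, n = 3, p = 0.8199
i=2: C(3,2)=3 * 0.8199^2 * 0.1801^1 = 0.3632
i=3: C(3,3)=1 * 0.8199^3 * 0.1801^0 = 0.5512
R = sum of terms = 0.9144

0.9144


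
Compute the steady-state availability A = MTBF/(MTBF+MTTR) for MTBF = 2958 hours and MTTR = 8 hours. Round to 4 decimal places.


MTBF = 2958
MTTR = 8
MTBF + MTTR = 2966
A = 2958 / 2966
A = 0.9973

0.9973


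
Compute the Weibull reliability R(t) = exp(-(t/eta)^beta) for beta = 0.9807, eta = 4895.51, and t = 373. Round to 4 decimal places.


beta = 0.9807, eta = 4895.51, t = 373
t/eta = 373 / 4895.51 = 0.0762
(t/eta)^beta = 0.0762^0.9807 = 0.0801
R(t) = exp(-0.0801)
R(t) = 0.923

0.923


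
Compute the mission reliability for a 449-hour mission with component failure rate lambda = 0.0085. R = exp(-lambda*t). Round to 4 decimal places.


lambda = 0.0085
mission_time = 449
lambda * t = 0.0085 * 449 = 3.8165
R = exp(-3.8165)
R = 0.022

0.022


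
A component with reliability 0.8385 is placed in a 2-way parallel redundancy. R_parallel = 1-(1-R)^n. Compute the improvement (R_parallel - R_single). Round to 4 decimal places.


R_single = 0.8385, n = 2
1 - R_single = 0.1615
(1 - R_single)^n = 0.1615^2 = 0.0261
R_parallel = 1 - 0.0261 = 0.9739
Improvement = 0.9739 - 0.8385
Improvement = 0.1354

0.1354


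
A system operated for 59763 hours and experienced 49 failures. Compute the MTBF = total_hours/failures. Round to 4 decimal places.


total_hours = 59763
failures = 49
MTBF = 59763 / 49
MTBF = 1219.6531

1219.6531


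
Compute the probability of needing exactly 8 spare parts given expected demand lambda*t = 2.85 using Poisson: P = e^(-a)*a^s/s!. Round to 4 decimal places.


a = 2.85, s = 8
e^(-a) = e^(-2.85) = 0.0578
a^s = 2.85^8 = 4352.7014
s! = 40320
P = 0.0578 * 4352.7014 / 40320
P = 0.0062

0.0062


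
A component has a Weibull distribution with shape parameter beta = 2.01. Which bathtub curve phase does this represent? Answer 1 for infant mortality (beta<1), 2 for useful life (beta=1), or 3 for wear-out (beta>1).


beta = 2.01
Compare beta to 1:
beta < 1 => infant mortality (phase 1)
beta = 1 => useful life (phase 2)
beta > 1 => wear-out (phase 3)
Since beta = 2.01, this is wear-out (increasing failure rate)
Phase = 3

3


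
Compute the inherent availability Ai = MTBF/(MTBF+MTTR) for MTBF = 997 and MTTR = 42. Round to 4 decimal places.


MTBF = 997
MTTR = 42
MTBF + MTTR = 1039
Ai = 997 / 1039
Ai = 0.9596

0.9596


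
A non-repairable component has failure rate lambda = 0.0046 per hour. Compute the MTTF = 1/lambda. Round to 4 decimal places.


lambda = 0.0046
MTTF = 1 / 0.0046
MTTF = 217.3913

217.3913


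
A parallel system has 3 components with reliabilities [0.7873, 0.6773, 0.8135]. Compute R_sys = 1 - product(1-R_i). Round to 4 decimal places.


Components: [0.7873, 0.6773, 0.8135]
(1 - 0.7873) = 0.2127, running product = 0.2127
(1 - 0.6773) = 0.3227, running product = 0.0686
(1 - 0.8135) = 0.1865, running product = 0.0128
Product of (1-R_i) = 0.0128
R_sys = 1 - 0.0128 = 0.9872

0.9872


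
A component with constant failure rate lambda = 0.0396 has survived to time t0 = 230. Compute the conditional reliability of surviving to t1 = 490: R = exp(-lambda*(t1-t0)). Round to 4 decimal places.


lambda = 0.0396
t0 = 230, t1 = 490
t1 - t0 = 260
lambda * (t1-t0) = 0.0396 * 260 = 10.296
R = exp(-10.296)
R = 0.0

0.0


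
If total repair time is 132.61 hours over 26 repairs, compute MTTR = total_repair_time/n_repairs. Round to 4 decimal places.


total_repair_time = 132.61
n_repairs = 26
MTTR = 132.61 / 26
MTTR = 5.1004

5.1004


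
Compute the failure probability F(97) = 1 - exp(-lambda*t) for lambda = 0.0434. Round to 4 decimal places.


lambda = 0.0434, t = 97
lambda * t = 4.2098
exp(-4.2098) = 0.0148
F(t) = 1 - 0.0148
F(t) = 0.9852

0.9852


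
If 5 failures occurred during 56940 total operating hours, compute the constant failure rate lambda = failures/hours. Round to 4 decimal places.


failures = 5
total_hours = 56940
lambda = 5 / 56940
lambda = 0.0001

0.0001


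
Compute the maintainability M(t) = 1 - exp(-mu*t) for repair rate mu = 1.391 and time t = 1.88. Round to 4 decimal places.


mu = 1.391, t = 1.88
mu * t = 1.391 * 1.88 = 2.6151
exp(-2.6151) = 0.0732
M(t) = 1 - 0.0732
M(t) = 0.9268

0.9268


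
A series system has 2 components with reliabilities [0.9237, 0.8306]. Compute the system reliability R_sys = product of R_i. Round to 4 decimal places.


Components: [0.9237, 0.8306]
After component 1 (R=0.9237): product = 0.9237
After component 2 (R=0.8306): product = 0.7672
R_sys = 0.7672

0.7672


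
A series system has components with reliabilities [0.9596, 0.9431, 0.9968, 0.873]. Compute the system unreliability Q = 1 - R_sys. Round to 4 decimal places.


Components: [0.9596, 0.9431, 0.9968, 0.873]
After component 1: product = 0.9596
After component 2: product = 0.905
After component 3: product = 0.9021
After component 4: product = 0.7875
R_sys = 0.7875
Q = 1 - 0.7875 = 0.2125

0.2125


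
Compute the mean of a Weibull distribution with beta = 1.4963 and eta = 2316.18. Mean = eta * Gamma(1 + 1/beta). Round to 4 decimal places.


beta = 1.4963, eta = 2316.18
1/beta = 0.6683
1 + 1/beta = 1.6683
Gamma(1.6683) = 0.903
Mean = 2316.18 * 0.903
Mean = 2091.5495

2091.5495


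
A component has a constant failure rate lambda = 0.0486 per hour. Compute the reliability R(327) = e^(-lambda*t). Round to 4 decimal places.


lambda = 0.0486
t = 327
lambda * t = 15.8922
R(t) = e^(-15.8922)
R(t) = 0.0

0.0


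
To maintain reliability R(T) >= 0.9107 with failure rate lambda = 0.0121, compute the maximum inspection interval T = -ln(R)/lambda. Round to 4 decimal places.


R_target = 0.9107
lambda = 0.0121
-ln(0.9107) = 0.0935
T = 0.0935 / 0.0121
T = 7.7307

7.7307


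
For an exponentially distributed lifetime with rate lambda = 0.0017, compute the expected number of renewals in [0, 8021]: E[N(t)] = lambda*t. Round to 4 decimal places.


lambda = 0.0017
t = 8021
E[N(t)] = lambda * t
E[N(t)] = 0.0017 * 8021
E[N(t)] = 13.6357

13.6357


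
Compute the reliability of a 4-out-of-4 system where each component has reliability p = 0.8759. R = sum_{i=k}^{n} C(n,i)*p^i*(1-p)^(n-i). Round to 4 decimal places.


k = 4, n = 4, p = 0.8759
i=4: C(4,4)=1 * 0.8759^4 * 0.1241^0 = 0.5886
R = sum of terms = 0.5886

0.5886


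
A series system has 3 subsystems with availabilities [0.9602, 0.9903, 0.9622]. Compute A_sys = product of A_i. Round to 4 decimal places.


Subsystems: [0.9602, 0.9903, 0.9622]
After subsystem 1 (A=0.9602): product = 0.9602
After subsystem 2 (A=0.9903): product = 0.9509
After subsystem 3 (A=0.9622): product = 0.9149
A_sys = 0.9149

0.9149


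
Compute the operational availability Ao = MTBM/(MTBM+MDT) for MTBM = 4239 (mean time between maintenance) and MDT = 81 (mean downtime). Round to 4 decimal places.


MTBM = 4239
MDT = 81
MTBM + MDT = 4320
Ao = 4239 / 4320
Ao = 0.9812

0.9812


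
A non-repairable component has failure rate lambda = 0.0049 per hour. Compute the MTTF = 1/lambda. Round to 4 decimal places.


lambda = 0.0049
MTTF = 1 / 0.0049
MTTF = 204.0816

204.0816


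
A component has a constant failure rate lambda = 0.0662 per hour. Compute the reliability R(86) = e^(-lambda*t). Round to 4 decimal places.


lambda = 0.0662
t = 86
lambda * t = 5.6932
R(t) = e^(-5.6932)
R(t) = 0.0034

0.0034


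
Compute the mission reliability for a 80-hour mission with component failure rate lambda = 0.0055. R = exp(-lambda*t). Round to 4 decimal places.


lambda = 0.0055
mission_time = 80
lambda * t = 0.0055 * 80 = 0.44
R = exp(-0.44)
R = 0.644

0.644


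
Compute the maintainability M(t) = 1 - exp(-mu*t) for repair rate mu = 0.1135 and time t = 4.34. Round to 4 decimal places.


mu = 0.1135, t = 4.34
mu * t = 0.1135 * 4.34 = 0.4926
exp(-0.4926) = 0.611
M(t) = 1 - 0.611
M(t) = 0.389

0.389


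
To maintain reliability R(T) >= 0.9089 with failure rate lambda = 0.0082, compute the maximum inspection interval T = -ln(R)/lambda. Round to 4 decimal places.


R_target = 0.9089
lambda = 0.0082
-ln(0.9089) = 0.0955
T = 0.0955 / 0.0082
T = 11.6488

11.6488


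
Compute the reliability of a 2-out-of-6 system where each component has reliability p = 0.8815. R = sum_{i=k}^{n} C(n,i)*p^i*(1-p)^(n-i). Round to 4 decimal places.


k = 2, n = 6, p = 0.8815
i=2: C(6,2)=15 * 0.8815^2 * 0.1185^4 = 0.0023
i=3: C(6,3)=20 * 0.8815^3 * 0.1185^3 = 0.0228
i=4: C(6,4)=15 * 0.8815^4 * 0.1185^2 = 0.1272
i=5: C(6,5)=6 * 0.8815^5 * 0.1185^1 = 0.3784
i=6: C(6,6)=1 * 0.8815^6 * 0.1185^0 = 0.4692
R = sum of terms = 0.9999

0.9999


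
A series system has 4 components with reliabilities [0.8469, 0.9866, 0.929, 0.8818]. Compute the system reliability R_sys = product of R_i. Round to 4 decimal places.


Components: [0.8469, 0.9866, 0.929, 0.8818]
After component 1 (R=0.8469): product = 0.8469
After component 2 (R=0.9866): product = 0.8356
After component 3 (R=0.929): product = 0.7762
After component 4 (R=0.8818): product = 0.6845
R_sys = 0.6845

0.6845


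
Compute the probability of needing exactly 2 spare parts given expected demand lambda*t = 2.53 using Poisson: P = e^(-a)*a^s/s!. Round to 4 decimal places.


a = 2.53, s = 2
e^(-a) = e^(-2.53) = 0.0797
a^s = 2.53^2 = 6.4009
s! = 2
P = 0.0797 * 6.4009 / 2
P = 0.2549

0.2549


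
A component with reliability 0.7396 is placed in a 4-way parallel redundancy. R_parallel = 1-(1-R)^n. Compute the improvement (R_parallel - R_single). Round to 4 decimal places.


R_single = 0.7396, n = 4
1 - R_single = 0.2604
(1 - R_single)^n = 0.2604^4 = 0.0046
R_parallel = 1 - 0.0046 = 0.9954
Improvement = 0.9954 - 0.7396
Improvement = 0.2558

0.2558


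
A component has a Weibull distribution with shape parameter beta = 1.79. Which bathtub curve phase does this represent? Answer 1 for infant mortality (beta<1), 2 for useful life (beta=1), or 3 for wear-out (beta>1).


beta = 1.79
Compare beta to 1:
beta < 1 => infant mortality (phase 1)
beta = 1 => useful life (phase 2)
beta > 1 => wear-out (phase 3)
Since beta = 1.79, this is wear-out (increasing failure rate)
Phase = 3

3


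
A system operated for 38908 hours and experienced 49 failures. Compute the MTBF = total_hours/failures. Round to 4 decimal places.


total_hours = 38908
failures = 49
MTBF = 38908 / 49
MTBF = 794.0408

794.0408


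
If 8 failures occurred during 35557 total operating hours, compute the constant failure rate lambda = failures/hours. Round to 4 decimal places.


failures = 8
total_hours = 35557
lambda = 8 / 35557
lambda = 0.0002

0.0002


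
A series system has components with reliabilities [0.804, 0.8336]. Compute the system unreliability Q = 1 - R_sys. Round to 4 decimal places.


Components: [0.804, 0.8336]
After component 1: product = 0.804
After component 2: product = 0.6702
R_sys = 0.6702
Q = 1 - 0.6702 = 0.3298

0.3298


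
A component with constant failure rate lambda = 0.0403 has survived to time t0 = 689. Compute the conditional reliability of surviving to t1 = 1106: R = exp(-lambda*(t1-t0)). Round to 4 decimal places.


lambda = 0.0403
t0 = 689, t1 = 1106
t1 - t0 = 417
lambda * (t1-t0) = 0.0403 * 417 = 16.8051
R = exp(-16.8051)
R = 0.0

0.0


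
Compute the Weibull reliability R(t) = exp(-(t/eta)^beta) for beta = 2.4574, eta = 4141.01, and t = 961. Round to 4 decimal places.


beta = 2.4574, eta = 4141.01, t = 961
t/eta = 961 / 4141.01 = 0.2321
(t/eta)^beta = 0.2321^2.4574 = 0.0276
R(t) = exp(-0.0276)
R(t) = 0.9728

0.9728


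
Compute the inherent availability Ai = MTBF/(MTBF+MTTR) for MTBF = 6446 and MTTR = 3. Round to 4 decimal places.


MTBF = 6446
MTTR = 3
MTBF + MTTR = 6449
Ai = 6446 / 6449
Ai = 0.9995

0.9995


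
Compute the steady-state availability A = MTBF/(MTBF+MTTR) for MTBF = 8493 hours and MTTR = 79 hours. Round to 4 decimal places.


MTBF = 8493
MTTR = 79
MTBF + MTTR = 8572
A = 8493 / 8572
A = 0.9908

0.9908


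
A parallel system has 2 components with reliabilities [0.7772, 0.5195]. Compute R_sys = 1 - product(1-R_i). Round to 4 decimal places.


Components: [0.7772, 0.5195]
(1 - 0.7772) = 0.2228, running product = 0.2228
(1 - 0.5195) = 0.4805, running product = 0.1071
Product of (1-R_i) = 0.1071
R_sys = 1 - 0.1071 = 0.8929

0.8929


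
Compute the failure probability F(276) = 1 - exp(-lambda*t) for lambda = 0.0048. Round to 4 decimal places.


lambda = 0.0048, t = 276
lambda * t = 1.3248
exp(-1.3248) = 0.2659
F(t) = 1 - 0.2659
F(t) = 0.7341

0.7341


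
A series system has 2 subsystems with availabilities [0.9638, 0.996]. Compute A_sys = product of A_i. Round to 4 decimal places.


Subsystems: [0.9638, 0.996]
After subsystem 1 (A=0.9638): product = 0.9638
After subsystem 2 (A=0.996): product = 0.9599
A_sys = 0.9599

0.9599


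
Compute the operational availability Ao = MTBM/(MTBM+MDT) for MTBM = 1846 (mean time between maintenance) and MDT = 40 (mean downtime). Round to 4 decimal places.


MTBM = 1846
MDT = 40
MTBM + MDT = 1886
Ao = 1846 / 1886
Ao = 0.9788

0.9788


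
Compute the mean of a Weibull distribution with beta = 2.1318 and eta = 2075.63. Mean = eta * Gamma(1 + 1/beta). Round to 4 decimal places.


beta = 2.1318, eta = 2075.63
1/beta = 0.4691
1 + 1/beta = 1.4691
Gamma(1.4691) = 0.8856
Mean = 2075.63 * 0.8856
Mean = 1838.2339

1838.2339


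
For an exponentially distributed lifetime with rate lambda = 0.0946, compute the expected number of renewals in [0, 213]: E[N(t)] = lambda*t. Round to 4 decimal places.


lambda = 0.0946
t = 213
E[N(t)] = lambda * t
E[N(t)] = 0.0946 * 213
E[N(t)] = 20.1498

20.1498


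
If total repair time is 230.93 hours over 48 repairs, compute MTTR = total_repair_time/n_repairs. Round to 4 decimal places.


total_repair_time = 230.93
n_repairs = 48
MTTR = 230.93 / 48
MTTR = 4.811

4.811


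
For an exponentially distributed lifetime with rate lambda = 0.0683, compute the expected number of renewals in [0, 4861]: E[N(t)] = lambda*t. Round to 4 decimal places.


lambda = 0.0683
t = 4861
E[N(t)] = lambda * t
E[N(t)] = 0.0683 * 4861
E[N(t)] = 332.0063

332.0063


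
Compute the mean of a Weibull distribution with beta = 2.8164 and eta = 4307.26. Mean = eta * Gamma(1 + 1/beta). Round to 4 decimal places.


beta = 2.8164, eta = 4307.26
1/beta = 0.3551
1 + 1/beta = 1.3551
Gamma(1.3551) = 0.8906
Mean = 4307.26 * 0.8906
Mean = 3836.2603

3836.2603


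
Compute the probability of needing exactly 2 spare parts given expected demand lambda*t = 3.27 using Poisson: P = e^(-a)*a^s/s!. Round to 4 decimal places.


a = 3.27, s = 2
e^(-a) = e^(-3.27) = 0.038
a^s = 3.27^2 = 10.6929
s! = 2
P = 0.038 * 10.6929 / 2
P = 0.2032

0.2032


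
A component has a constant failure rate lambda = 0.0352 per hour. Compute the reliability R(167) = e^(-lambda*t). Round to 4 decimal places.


lambda = 0.0352
t = 167
lambda * t = 5.8784
R(t) = e^(-5.8784)
R(t) = 0.0028

0.0028


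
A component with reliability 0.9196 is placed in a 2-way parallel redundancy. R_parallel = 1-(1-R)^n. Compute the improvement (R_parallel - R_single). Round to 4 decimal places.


R_single = 0.9196, n = 2
1 - R_single = 0.0804
(1 - R_single)^n = 0.0804^2 = 0.0065
R_parallel = 1 - 0.0065 = 0.9935
Improvement = 0.9935 - 0.9196
Improvement = 0.0739

0.0739


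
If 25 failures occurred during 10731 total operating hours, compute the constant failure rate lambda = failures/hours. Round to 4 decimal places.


failures = 25
total_hours = 10731
lambda = 25 / 10731
lambda = 0.0023

0.0023


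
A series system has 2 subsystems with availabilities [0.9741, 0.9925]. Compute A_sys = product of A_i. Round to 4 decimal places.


Subsystems: [0.9741, 0.9925]
After subsystem 1 (A=0.9741): product = 0.9741
After subsystem 2 (A=0.9925): product = 0.9668
A_sys = 0.9668

0.9668


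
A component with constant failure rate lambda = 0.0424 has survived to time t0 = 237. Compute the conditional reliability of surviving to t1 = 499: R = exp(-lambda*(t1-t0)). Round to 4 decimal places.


lambda = 0.0424
t0 = 237, t1 = 499
t1 - t0 = 262
lambda * (t1-t0) = 0.0424 * 262 = 11.1088
R = exp(-11.1088)
R = 0.0

0.0


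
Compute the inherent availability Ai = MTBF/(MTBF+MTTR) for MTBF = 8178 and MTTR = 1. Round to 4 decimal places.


MTBF = 8178
MTTR = 1
MTBF + MTTR = 8179
Ai = 8178 / 8179
Ai = 0.9999

0.9999


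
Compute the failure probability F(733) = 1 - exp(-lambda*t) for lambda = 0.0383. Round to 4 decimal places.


lambda = 0.0383, t = 733
lambda * t = 28.0739
exp(-28.0739) = 0.0
F(t) = 1 - 0.0
F(t) = 1.0

1.0


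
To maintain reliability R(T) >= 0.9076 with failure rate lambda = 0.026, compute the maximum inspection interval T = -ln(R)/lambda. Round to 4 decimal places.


R_target = 0.9076
lambda = 0.026
-ln(0.9076) = 0.097
T = 0.097 / 0.026
T = 3.7289

3.7289


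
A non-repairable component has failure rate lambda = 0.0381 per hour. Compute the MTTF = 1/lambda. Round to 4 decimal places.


lambda = 0.0381
MTTF = 1 / 0.0381
MTTF = 26.2467

26.2467


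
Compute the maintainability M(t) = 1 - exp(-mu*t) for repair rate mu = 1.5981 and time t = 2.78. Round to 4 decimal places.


mu = 1.5981, t = 2.78
mu * t = 1.5981 * 2.78 = 4.4427
exp(-4.4427) = 0.0118
M(t) = 1 - 0.0118
M(t) = 0.9882

0.9882


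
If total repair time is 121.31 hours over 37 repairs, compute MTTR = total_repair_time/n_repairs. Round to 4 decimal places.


total_repair_time = 121.31
n_repairs = 37
MTTR = 121.31 / 37
MTTR = 3.2786

3.2786


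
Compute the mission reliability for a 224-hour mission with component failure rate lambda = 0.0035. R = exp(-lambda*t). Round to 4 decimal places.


lambda = 0.0035
mission_time = 224
lambda * t = 0.0035 * 224 = 0.784
R = exp(-0.784)
R = 0.4566

0.4566


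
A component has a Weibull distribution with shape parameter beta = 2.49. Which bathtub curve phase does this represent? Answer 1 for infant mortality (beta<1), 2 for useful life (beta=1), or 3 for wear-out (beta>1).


beta = 2.49
Compare beta to 1:
beta < 1 => infant mortality (phase 1)
beta = 1 => useful life (phase 2)
beta > 1 => wear-out (phase 3)
Since beta = 2.49, this is wear-out (increasing failure rate)
Phase = 3

3


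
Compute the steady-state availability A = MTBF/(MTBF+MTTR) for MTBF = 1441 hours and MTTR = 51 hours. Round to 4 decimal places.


MTBF = 1441
MTTR = 51
MTBF + MTTR = 1492
A = 1441 / 1492
A = 0.9658

0.9658


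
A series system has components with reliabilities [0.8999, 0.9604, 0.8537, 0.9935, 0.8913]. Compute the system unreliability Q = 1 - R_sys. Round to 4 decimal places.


Components: [0.8999, 0.9604, 0.8537, 0.9935, 0.8913]
After component 1: product = 0.8999
After component 2: product = 0.8643
After component 3: product = 0.7378
After component 4: product = 0.733
After component 5: product = 0.6533
R_sys = 0.6533
Q = 1 - 0.6533 = 0.3467

0.3467


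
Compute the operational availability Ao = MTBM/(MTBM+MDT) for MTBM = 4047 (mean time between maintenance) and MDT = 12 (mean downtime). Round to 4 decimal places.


MTBM = 4047
MDT = 12
MTBM + MDT = 4059
Ao = 4047 / 4059
Ao = 0.997

0.997


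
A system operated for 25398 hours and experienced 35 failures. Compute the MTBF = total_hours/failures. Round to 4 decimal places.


total_hours = 25398
failures = 35
MTBF = 25398 / 35
MTBF = 725.6571

725.6571
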